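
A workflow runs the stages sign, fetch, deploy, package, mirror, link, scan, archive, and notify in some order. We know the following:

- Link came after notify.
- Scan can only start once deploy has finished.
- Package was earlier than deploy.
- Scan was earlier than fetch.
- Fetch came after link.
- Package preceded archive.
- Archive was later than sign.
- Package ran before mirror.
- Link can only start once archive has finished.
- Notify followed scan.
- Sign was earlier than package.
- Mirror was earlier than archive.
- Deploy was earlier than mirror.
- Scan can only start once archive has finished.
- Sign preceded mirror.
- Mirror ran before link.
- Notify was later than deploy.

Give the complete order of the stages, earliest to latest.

sign, package, deploy, mirror, archive, scan, notify, link, fetch

The constraints fix every adjacent pair, so only one ordering works:
sign → package → deploy → mirror → archive → scan → notify → link → fetch.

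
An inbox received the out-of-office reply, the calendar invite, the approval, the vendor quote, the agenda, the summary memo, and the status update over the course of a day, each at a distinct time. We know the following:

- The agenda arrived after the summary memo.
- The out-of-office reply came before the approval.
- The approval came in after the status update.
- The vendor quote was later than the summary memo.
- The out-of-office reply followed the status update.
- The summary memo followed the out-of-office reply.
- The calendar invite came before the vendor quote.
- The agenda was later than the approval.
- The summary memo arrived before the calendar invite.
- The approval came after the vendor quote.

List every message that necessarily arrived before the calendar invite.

the out-of-office reply, the status update, the summary memo

Directly stated before the calendar invite: the summary memo.
The out-of-office reply reaches the calendar invite via the out-of-office reply → the summary memo → the calendar invite.
The status update reaches the calendar invite via the status update → the out-of-office reply → the summary memo → the calendar invite.
No chain forces the vendor quote (or any of the others) ahead of the calendar invite.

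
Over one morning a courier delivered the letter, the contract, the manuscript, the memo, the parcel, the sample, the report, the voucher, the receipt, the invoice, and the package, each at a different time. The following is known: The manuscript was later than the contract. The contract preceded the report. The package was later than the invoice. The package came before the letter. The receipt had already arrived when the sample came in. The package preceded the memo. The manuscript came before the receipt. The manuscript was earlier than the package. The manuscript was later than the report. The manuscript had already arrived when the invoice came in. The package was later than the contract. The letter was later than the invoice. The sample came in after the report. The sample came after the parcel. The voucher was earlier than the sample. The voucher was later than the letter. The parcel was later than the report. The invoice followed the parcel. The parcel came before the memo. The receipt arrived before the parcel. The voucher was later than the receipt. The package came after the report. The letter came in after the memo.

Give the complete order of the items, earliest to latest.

the contract, the report, the manuscript, the receipt, the parcel, the invoice, the package, the memo, the letter, the voucher, the sample

The constraints fix every adjacent pair, so only one ordering works:
the contract → the report → the manuscript → the receipt → the parcel → the invoice → the package → the memo → the letter → the voucher → the sample.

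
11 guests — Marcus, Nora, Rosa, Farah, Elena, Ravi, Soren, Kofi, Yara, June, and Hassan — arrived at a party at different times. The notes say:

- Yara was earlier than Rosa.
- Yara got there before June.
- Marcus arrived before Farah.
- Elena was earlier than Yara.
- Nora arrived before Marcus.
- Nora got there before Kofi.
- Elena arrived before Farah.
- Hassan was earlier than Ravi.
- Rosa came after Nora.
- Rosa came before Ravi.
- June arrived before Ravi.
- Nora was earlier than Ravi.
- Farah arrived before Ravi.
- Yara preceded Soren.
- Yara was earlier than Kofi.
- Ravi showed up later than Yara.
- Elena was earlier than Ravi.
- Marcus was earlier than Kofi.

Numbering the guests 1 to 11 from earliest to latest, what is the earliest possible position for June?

Elena and Yara must both come before June — 2 forced predecessors.
Nothing else is forced ahead of June, so their earliest slot is position 2 + 1 = 3.

3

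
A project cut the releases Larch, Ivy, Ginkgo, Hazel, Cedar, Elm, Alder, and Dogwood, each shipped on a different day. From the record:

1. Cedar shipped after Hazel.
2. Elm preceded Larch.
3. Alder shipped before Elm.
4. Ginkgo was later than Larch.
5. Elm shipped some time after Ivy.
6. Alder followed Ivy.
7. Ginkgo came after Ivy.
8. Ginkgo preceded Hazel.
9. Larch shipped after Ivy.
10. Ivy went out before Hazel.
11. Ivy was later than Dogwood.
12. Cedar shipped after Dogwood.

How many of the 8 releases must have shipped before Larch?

Directly stated before Larch: Elm and Ivy.
Alder reaches Larch via Alder → Elm → Larch.
Dogwood reaches Larch via Dogwood → Ivy → Larch.
That's Alder, Dogwood, Elm, and Ivy — 4 in all.

4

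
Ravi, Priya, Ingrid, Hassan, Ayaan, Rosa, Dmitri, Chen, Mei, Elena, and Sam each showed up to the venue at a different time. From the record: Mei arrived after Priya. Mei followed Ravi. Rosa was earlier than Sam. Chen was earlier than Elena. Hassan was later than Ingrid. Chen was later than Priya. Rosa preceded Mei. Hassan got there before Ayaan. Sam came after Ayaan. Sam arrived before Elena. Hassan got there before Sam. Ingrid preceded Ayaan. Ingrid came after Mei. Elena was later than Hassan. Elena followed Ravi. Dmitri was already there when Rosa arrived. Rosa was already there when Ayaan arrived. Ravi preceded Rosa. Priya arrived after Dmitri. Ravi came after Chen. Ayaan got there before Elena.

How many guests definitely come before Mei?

Directly stated before Mei: Priya, Ravi, and Rosa.
Chen reaches Mei via Chen → Ravi → Mei.
Dmitri reaches Mei via Dmitri → Rosa → Mei.
No chain forces Ingrid (or any of the others) ahead of Mei.
That's Chen, Dmitri, Priya, Ravi, and Rosa — 5 in all.

5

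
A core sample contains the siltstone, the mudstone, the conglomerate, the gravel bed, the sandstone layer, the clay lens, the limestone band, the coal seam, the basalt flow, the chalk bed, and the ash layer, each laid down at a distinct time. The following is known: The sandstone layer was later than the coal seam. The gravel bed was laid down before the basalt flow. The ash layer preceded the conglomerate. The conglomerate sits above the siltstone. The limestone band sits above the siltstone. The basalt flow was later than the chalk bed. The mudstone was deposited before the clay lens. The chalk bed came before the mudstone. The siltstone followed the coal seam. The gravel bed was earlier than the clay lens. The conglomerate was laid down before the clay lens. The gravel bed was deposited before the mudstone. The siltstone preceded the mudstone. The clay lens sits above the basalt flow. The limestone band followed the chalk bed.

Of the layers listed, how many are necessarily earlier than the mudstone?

4

Directly stated before the mudstone: the chalk bed, the gravel bed, and the siltstone.
The coal seam reaches the mudstone via the coal seam → the siltstone → the mudstone.
No chain forces the ash layer (or any of the others) ahead of the mudstone.
That's the chalk bed, the coal seam, the gravel bed, and the siltstone — 4 in all.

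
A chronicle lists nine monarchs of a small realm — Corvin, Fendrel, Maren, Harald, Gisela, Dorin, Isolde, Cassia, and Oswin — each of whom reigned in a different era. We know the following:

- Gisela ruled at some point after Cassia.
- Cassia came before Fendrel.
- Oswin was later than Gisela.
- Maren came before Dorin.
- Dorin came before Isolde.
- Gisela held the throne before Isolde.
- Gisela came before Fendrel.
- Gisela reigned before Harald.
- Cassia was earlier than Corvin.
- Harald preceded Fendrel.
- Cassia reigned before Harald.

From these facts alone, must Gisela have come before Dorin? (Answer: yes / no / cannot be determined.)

cannot be determined

No chain of stated constraints runs from Gisela to Dorin, and none runs from Dorin to Gisela either.
So the relative order of Gisela and Dorin is not fixed by the given facts.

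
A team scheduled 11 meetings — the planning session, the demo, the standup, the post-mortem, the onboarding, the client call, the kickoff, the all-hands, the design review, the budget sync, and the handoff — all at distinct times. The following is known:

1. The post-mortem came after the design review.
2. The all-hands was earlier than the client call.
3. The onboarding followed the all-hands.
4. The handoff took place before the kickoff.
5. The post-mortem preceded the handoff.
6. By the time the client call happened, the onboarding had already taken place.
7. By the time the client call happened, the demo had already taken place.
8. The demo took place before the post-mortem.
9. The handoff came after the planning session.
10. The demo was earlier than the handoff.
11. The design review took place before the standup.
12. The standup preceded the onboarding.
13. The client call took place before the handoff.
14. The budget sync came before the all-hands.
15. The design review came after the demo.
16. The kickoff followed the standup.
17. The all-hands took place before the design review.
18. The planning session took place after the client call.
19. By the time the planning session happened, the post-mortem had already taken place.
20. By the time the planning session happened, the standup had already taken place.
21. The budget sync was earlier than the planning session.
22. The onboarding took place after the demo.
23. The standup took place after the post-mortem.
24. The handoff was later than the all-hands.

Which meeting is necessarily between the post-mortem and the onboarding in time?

Tracing the constraints gives the post-mortem → the standup → the onboarding, so the standup sits after the post-mortem and before the onboarding.
No other meeting is forced both after the post-mortem and before the onboarding.

the standup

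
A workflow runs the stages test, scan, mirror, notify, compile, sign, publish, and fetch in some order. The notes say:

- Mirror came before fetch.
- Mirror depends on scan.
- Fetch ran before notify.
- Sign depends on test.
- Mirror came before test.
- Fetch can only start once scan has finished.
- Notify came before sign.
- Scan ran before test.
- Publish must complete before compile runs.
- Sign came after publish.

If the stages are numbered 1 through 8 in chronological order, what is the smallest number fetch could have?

3

Mirror and scan must both come before fetch — 2 forced predecessors.
Nothing else is forced ahead of fetch, so its earliest slot is position 2 + 1 = 3.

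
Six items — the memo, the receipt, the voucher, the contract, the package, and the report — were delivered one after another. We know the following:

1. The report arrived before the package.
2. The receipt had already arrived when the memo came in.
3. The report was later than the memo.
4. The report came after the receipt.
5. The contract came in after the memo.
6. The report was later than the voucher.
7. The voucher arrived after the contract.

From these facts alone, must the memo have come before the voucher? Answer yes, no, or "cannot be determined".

yes

Chain the constraints: the memo → the contract → the voucher. Each link is directly stated, so the memo comes before the voucher.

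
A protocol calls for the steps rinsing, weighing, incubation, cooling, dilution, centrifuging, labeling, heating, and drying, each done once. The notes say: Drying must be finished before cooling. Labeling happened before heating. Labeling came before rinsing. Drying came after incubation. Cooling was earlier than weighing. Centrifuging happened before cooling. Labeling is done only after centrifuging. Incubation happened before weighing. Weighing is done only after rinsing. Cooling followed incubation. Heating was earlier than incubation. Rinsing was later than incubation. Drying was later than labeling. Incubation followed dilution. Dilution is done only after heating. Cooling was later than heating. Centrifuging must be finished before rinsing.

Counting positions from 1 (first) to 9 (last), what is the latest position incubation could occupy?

5

Incubation must come before cooling, drying, rinsing, and weighing — 4 steps forced after it.
Everything else can be placed before incubation in some valid order, so incubation can sit as late as position 9 − 4 = 5.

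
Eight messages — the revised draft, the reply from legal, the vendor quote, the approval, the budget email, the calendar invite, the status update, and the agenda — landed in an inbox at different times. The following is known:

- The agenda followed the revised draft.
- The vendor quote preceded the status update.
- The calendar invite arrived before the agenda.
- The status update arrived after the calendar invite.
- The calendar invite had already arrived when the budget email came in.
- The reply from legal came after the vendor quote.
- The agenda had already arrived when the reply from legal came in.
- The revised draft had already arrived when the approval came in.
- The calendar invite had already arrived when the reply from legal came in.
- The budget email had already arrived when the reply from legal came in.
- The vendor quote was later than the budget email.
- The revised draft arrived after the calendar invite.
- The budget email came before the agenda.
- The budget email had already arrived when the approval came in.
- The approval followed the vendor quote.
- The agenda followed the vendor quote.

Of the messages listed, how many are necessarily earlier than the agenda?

4

Directly stated before the agenda: the budget email, the calendar invite, the revised draft, and the vendor quote.
No chain forces the approval (or any of the others) ahead of the agenda.
That's the budget email, the calendar invite, the revised draft, and the vendor quote — 4 in all.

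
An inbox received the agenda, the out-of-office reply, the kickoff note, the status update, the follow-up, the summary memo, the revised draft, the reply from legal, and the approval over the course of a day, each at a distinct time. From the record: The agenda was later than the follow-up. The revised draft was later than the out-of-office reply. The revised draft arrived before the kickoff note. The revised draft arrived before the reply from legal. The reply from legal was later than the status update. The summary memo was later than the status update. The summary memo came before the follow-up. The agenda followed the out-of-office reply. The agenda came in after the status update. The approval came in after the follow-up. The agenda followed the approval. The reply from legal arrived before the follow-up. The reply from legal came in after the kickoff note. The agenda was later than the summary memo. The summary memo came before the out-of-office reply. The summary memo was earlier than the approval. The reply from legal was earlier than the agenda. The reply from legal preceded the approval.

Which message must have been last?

the agenda

Every other message has a chain of constraints placing it before the agenda, so the agenda is last.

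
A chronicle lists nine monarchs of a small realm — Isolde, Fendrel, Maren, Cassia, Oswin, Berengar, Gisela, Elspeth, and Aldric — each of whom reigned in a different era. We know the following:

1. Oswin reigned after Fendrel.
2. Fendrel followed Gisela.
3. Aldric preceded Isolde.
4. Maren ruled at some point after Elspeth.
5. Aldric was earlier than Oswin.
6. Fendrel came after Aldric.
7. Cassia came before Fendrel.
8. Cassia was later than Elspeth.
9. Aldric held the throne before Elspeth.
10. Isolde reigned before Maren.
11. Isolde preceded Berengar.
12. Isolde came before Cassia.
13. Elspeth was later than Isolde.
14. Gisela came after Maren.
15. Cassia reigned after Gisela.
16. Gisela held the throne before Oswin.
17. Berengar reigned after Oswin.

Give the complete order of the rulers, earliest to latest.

Aldric, Isolde, Elspeth, Maren, Gisela, Cassia, Fendrel, Oswin, Berengar

The constraints fix every adjacent pair, so only one ordering works:
Aldric → Isolde → Elspeth → Maren → Gisela → Cassia → Fendrel → Oswin → Berengar.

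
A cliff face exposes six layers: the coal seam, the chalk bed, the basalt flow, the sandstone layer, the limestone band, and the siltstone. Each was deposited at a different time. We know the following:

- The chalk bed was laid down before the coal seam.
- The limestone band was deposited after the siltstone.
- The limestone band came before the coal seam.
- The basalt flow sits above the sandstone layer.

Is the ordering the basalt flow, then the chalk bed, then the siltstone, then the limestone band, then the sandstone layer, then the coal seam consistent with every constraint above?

The constraints require the sandstone layer before the basalt flow, but in the proposed sequence the basalt flow appears ahead of the sandstone layer. That one violation is enough.

no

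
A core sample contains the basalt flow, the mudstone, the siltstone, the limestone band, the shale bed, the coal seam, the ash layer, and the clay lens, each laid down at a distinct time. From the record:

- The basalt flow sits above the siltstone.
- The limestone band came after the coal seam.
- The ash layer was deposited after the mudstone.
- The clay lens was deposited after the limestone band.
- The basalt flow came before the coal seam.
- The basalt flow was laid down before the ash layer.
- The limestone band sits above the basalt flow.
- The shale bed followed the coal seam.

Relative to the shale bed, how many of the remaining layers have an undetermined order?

4

Forced before the shale bed: the basalt flow, the coal seam, and the siltstone.
That leaves the ash layer, the clay lens, the limestone band, and the mudstone with no forced order relative to the shale bed — 4.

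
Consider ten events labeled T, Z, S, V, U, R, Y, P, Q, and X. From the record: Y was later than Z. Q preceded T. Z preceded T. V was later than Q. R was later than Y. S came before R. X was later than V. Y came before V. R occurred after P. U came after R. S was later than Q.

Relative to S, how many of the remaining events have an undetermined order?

Forced before S: Q; forced after S: R and U.
That leaves P, T, V, X, Y, and Z with no forced order relative to S — 6.

6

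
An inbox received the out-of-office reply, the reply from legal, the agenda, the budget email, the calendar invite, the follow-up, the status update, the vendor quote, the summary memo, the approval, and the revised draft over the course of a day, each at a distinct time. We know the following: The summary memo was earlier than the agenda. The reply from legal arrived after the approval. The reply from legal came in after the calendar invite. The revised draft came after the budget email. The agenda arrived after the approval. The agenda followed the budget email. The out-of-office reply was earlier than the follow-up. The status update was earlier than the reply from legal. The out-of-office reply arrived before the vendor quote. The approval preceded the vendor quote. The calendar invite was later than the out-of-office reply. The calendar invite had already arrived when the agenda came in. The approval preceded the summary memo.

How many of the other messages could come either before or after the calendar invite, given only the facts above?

7

Forced before the calendar invite: the out-of-office reply; forced after the calendar invite: the agenda and the reply from legal.
That leaves the approval, the budget email, the follow-up, the revised draft, the status update, the summary memo, and the vendor quote with no forced order relative to the calendar invite — 7.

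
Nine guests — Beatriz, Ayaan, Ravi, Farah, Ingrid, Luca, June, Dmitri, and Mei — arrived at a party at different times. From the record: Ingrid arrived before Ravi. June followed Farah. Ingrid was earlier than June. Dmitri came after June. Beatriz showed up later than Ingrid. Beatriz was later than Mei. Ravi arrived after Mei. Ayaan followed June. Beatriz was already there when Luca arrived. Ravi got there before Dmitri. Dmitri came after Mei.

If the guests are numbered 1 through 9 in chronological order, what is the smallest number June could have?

3

Farah and Ingrid must both come before June — 2 forced predecessors.
Nothing else is forced ahead of June, so their earliest slot is position 2 + 1 = 3.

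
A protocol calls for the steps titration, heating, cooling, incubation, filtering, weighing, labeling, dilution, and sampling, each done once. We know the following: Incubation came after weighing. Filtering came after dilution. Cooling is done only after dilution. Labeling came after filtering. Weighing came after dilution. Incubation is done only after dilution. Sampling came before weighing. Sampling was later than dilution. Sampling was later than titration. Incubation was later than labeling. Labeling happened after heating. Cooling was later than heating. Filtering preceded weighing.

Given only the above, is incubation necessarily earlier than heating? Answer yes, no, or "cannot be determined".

Tracing the constraints gives heating → labeling → incubation, so heating must come before incubation.
That means incubation cannot be before heating.

no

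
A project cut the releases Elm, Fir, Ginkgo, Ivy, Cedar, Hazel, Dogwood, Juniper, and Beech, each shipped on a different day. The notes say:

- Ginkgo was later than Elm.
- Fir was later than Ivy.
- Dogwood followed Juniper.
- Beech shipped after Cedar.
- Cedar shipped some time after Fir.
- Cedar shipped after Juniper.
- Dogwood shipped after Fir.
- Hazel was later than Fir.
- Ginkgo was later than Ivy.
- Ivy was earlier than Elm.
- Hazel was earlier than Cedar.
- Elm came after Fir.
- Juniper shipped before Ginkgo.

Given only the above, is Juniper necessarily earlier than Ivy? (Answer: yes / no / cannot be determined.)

cannot be determined

No chain of stated constraints runs from Juniper to Ivy, and none runs from Ivy to Juniper either.
So the relative order of Juniper and Ivy is not fixed by the given facts.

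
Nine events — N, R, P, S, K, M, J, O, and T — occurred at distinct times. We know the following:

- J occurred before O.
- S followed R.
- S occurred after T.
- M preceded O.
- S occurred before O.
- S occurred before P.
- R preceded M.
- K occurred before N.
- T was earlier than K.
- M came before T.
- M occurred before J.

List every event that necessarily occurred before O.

Directly stated before O: J, M, and S.
R reaches O via R → S → O.
T reaches O via T → S → O.
No chain forces K (or any of the others) ahead of O.

J, M, R, S, T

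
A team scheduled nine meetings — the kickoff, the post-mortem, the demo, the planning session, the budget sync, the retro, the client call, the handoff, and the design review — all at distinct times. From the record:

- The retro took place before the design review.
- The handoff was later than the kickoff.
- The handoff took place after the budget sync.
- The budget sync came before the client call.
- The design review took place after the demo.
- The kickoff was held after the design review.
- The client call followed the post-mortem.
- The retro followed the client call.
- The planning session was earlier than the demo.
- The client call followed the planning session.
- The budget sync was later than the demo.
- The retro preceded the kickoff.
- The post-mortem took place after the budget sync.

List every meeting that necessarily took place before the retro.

the budget sync, the client call, the demo, the planning session, the post-mortem

Directly stated before the retro: the client call.
The budget sync reaches the retro via the budget sync → the client call → the retro.
The demo reaches the retro via the demo → the budget sync → the client call → the retro.
The planning session reaches the retro via the planning session → the client call → the retro.
Likewise the post-mortem reaches the retro by chaining the stated constraints.
No chain forces the kickoff (or any of the others) ahead of the retro.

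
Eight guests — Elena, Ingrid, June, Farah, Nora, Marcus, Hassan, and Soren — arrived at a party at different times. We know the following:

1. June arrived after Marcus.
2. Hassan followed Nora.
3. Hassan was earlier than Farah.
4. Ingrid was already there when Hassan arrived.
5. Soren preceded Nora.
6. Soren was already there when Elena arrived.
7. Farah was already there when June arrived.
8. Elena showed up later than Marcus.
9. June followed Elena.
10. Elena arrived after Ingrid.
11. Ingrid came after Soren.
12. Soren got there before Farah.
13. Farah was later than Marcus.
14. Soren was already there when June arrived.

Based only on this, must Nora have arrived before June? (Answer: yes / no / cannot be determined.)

Chain the constraints: Nora → Hassan → Farah → June. Each link is directly stated, so Nora comes before June.

yes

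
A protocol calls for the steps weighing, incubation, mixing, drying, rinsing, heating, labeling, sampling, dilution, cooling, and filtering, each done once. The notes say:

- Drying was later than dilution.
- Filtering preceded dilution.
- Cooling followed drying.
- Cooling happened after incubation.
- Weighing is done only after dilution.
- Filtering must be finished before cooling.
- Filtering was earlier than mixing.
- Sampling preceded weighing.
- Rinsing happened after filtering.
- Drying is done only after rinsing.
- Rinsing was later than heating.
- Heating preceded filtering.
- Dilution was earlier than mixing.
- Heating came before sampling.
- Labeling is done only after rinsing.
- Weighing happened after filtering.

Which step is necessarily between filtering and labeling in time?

rinsing

Tracing the constraints gives filtering → rinsing → labeling, so rinsing sits after filtering and before labeling.
No other step is forced both after filtering and before labeling.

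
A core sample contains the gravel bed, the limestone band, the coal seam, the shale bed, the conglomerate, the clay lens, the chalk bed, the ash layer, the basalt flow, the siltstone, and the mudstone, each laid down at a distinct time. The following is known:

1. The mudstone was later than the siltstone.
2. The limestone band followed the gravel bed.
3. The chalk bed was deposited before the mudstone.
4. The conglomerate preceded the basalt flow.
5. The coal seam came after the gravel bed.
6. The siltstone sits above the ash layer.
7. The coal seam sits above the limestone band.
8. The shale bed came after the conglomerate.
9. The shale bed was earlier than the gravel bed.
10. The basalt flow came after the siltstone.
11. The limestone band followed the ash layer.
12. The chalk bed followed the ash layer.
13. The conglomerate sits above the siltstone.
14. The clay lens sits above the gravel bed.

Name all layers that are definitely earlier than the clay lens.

the ash layer, the conglomerate, the gravel bed, the shale bed, the siltstone

Directly stated before the clay lens: the gravel bed.
The ash layer reaches the clay lens via the ash layer → the siltstone → the conglomerate → the shale bed → the gravel bed → the clay lens.
The conglomerate reaches the clay lens via the conglomerate → the shale bed → the gravel bed → the clay lens.
The shale bed reaches the clay lens via the shale bed → the gravel bed → the clay lens.
Likewise the siltstone reaches the clay lens by chaining the stated constraints.
No chain forces the basalt flow (or any of the others) ahead of the clay lens.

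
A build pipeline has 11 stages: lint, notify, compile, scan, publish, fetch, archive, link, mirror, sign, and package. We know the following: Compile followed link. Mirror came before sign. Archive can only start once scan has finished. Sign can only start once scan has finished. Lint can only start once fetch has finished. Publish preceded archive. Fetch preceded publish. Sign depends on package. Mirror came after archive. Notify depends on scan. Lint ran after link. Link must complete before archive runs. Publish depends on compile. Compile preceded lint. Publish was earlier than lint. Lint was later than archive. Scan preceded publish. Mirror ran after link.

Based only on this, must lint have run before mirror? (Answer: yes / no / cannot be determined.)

cannot be determined

No chain of stated constraints runs from lint to mirror, and none runs from mirror to lint either.
So the relative order of lint and mirror is not fixed by the given facts.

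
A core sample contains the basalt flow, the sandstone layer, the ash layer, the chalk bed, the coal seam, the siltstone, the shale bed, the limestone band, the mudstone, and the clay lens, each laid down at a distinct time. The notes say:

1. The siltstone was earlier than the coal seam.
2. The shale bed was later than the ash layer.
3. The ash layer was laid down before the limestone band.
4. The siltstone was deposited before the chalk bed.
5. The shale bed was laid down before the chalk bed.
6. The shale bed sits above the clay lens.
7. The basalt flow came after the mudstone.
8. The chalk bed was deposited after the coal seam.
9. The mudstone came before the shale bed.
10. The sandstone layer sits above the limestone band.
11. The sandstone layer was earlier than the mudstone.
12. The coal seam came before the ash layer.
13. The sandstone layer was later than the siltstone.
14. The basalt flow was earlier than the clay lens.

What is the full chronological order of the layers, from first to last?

the siltstone, the coal seam, the ash layer, the limestone band, the sandstone layer, the mudstone, the basalt flow, the clay lens, the shale bed, the chalk bed

The constraints fix every adjacent pair, so only one ordering works:
the siltstone → the coal seam → the ash layer → the limestone band → the sandstone layer → the mudstone → the basalt flow → the clay lens → the shale bed → the chalk bed.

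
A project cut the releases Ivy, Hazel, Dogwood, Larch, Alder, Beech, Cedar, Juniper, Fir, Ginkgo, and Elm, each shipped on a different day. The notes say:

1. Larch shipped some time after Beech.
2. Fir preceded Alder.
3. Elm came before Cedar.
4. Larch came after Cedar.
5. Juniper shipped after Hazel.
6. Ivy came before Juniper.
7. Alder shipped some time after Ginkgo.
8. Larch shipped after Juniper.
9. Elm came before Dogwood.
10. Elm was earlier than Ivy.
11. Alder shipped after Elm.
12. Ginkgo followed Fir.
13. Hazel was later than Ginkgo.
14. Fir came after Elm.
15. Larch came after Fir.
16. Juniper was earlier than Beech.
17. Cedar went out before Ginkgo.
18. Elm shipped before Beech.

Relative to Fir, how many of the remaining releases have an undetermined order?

Forced before Fir: Elm; forced after Fir: Alder, Beech, Ginkgo, Hazel, Juniper, and Larch.
That leaves Cedar, Dogwood, and Ivy with no forced order relative to Fir — 3.

3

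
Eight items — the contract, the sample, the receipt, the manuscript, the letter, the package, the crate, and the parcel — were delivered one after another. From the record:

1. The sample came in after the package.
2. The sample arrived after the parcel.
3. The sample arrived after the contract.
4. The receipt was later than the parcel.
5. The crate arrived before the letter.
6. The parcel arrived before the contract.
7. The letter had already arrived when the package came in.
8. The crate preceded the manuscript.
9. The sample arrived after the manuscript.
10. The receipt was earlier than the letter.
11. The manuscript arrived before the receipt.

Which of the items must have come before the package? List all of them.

Directly stated before the package: the letter.
The crate reaches the package via the crate → the letter → the package.
The manuscript reaches the package via the manuscript → the receipt → the letter → the package.
The parcel reaches the package via the parcel → the receipt → the letter → the package.
Likewise the receipt reaches the package by chaining the stated constraints.

the crate, the letter, the manuscript, the parcel, the receipt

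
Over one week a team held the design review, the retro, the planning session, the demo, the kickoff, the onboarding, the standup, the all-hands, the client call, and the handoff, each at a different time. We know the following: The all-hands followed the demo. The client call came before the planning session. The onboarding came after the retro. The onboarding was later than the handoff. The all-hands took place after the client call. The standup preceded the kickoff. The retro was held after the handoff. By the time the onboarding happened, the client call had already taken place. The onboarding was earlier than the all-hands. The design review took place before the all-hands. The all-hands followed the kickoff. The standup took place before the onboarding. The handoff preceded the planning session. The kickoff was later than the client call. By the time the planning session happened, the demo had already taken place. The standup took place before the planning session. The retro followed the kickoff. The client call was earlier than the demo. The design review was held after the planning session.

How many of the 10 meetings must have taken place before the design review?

5

Directly stated before the design review: the planning session.
The client call reaches the design review via the client call → the planning session → the design review.
The demo reaches the design review via the demo → the planning session → the design review.
The handoff reaches the design review via the handoff → the planning session → the design review.
Likewise the standup reaches the design review by chaining the stated constraints.
No chain forces the onboarding (or any of the others) ahead of the design review.
That's the client call, the demo, the handoff, the planning session, and the standup — 5 in all.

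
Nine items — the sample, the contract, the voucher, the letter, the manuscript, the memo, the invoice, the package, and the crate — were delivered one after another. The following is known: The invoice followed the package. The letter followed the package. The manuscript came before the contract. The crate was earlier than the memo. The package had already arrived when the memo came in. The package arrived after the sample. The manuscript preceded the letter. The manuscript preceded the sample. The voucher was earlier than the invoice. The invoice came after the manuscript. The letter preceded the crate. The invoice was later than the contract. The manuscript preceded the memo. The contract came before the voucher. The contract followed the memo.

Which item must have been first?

the manuscript

The manuscript has a chain of constraints placing it before every other item, so the manuscript must be first.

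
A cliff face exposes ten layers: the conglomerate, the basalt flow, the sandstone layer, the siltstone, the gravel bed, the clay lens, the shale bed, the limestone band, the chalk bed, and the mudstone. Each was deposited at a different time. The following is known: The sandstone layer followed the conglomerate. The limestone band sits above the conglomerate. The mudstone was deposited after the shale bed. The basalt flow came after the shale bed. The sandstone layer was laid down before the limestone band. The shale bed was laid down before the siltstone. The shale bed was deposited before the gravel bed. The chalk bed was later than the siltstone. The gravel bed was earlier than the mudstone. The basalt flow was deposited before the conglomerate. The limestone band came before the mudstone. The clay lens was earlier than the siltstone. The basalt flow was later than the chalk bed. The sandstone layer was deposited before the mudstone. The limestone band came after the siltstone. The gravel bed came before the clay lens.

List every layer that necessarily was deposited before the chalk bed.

the clay lens, the gravel bed, the shale bed, the siltstone

Directly stated before the chalk bed: the siltstone.
The clay lens reaches the chalk bed via the clay lens → the siltstone → the chalk bed.
The gravel bed reaches the chalk bed via the gravel bed → the clay lens → the siltstone → the chalk bed.
The shale bed reaches the chalk bed via the shale bed → the siltstone → the chalk bed.
No chain forces the limestone band (or any of the others) ahead of the chalk bed.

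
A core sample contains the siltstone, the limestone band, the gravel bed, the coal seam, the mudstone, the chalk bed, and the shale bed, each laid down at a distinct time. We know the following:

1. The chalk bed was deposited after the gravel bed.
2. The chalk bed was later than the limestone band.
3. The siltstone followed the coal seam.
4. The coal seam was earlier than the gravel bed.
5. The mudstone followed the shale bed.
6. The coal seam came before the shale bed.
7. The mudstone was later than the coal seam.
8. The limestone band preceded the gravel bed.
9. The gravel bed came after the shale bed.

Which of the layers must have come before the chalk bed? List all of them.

Directly stated before the chalk bed: the gravel bed and the limestone band.
The coal seam reaches the chalk bed via the coal seam → the gravel bed → the chalk bed.
The shale bed reaches the chalk bed via the shale bed → the gravel bed → the chalk bed.
No chain forces the mudstone (or any of the others) ahead of the chalk bed.

the coal seam, the gravel bed, the limestone band, the shale bed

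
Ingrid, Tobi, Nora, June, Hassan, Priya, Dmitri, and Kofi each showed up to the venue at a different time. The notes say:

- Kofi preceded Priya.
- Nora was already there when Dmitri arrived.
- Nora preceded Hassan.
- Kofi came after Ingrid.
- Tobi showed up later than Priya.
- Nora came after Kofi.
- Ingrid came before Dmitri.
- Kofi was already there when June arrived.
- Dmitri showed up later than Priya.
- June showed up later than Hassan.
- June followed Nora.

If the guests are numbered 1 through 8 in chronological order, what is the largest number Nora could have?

5

Nora must come before Dmitri, Hassan, and June — 3 guests forced after them.
Everything else can be placed before Nora in some valid order, so Nora can sit as late as position 8 − 3 = 5.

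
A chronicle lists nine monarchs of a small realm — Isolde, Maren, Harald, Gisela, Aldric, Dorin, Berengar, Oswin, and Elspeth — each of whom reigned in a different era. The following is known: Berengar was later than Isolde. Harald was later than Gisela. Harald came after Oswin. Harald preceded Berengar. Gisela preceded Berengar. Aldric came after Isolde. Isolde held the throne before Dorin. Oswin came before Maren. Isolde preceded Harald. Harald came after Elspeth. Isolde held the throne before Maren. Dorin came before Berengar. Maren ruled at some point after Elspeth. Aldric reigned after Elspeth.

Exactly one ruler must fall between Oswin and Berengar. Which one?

Harald

Tracing the constraints gives Oswin → Harald → Berengar, so Harald sits after Oswin and before Berengar.
No other ruler is forced both after Oswin and before Berengar.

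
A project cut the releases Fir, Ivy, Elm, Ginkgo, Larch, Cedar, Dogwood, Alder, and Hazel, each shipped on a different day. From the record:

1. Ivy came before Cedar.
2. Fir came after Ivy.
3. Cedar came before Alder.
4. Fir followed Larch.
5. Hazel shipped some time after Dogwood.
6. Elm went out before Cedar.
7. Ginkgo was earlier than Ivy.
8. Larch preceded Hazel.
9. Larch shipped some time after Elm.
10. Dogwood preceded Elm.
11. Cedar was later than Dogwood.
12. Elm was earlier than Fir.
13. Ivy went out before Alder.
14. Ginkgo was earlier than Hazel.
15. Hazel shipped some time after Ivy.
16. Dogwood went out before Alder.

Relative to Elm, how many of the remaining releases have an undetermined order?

2

Forced before Elm: Dogwood; forced after Elm: Alder, Cedar, Fir, Hazel, and Larch.
That leaves Ginkgo and Ivy with no forced order relative to Elm — 2.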